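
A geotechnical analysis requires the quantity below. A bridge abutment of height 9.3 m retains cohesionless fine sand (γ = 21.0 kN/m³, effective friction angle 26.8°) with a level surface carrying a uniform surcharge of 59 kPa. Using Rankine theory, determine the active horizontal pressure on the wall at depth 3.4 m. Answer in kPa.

K_a = (1 − sin φ)/(1 + sin φ) = 0.3785.
σ_v = γz + q = 21.0 × 3.4 + 59 = 130.4 kPa.
σ_h = K_a σ_v = 0.3785 × 130.4 = 49.35 kPa.

49.4 kPa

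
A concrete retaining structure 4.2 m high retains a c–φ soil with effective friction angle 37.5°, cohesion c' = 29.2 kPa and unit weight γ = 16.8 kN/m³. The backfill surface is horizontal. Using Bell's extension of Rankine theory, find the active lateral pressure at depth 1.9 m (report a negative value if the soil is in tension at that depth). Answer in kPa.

-21.0 kPa

K_a = (1 − sin φ)/(1 + sin φ) = 0.2432.
σ_a = K_a γ z − 2c√K_a = 0.2432×16.8×1.9 − 2×29.2×0.4931 = -21.04 kPa.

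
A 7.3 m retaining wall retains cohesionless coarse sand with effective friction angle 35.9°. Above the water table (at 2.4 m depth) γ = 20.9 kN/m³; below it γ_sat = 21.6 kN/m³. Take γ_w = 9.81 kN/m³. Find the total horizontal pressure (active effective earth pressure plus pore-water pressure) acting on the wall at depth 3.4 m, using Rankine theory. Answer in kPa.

K_a = (1 − sin φ)/(1 + sin φ) = 0.2607.
γ' = 21.6 − 9.81 = 11.79 kN/m³.
Effective vertical stress at 3.4 m: σ'_v = 20.9×2.4 + 11.79×1.00 = 61.95 kPa.
σ'_h = K_a σ'_v = 0.2607 × 61.95 = 16.15 kPa; u = γ_w × 1.00 = 9.810 kPa.
Total σ_h = 16.15 + 9.810 = 25.96 kPa.

26.0 kPa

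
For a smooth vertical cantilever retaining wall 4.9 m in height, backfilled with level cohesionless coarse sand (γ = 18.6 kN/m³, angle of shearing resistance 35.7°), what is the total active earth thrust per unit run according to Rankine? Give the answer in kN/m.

58.7 kN/m

K_a = tan²(45° − φ/2) = 0.2630.
P_a = ½ K_a γ H² = 0.5 × 0.2630 × 18.6 × 4.9² = 58.72 kN/m.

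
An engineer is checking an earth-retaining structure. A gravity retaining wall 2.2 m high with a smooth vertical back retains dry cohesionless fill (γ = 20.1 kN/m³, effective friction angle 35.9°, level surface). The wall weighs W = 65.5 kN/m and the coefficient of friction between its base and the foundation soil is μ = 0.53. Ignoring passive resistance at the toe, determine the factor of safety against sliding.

K_a = tan²(45° − 35.9°/2) = 0.2607.
P_a = ½K_aγH² = 0.5×0.2607×20.1×2.2² = 12.68 kN/m, acting at H/3 = 0.7333 m above the base.
FS_sliding = μW / P_a = 0.53×65.5 / 12.68 = 2.737.

2.74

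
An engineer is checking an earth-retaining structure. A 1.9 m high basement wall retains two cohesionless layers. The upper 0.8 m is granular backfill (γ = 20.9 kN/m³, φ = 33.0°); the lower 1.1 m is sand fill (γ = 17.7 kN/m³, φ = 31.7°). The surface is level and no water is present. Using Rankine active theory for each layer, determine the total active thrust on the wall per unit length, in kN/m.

11.0 kN/m

K_a1 = tan²(45°−33.0°/2) = 0.2948; K_a2 = tan²(45°−31.7°/2) = 0.3111.
Layer 1: σ at base = K_a1 γ₁ h₁ = 4.929 kPa; P₁ = ½×4.929×0.8 = 1.972.
Layer 2: σ_v at top = γ₁h₁ = 16.72; σ_h top = K_a2×16.72 = 5.201; σ_h base = K_a2×(16.72+17.7×1.1) = 11.26.
P₂ = ½(5.201+11.26)×1.1 = 9.052. Total P_a = 1.972+9.052 = 11.02 kN/m.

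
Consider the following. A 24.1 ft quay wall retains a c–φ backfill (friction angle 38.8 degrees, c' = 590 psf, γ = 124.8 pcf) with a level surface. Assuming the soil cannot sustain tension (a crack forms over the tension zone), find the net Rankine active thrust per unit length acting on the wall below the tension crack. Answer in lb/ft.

273 lb/ft

K_a = 0.2296; √K_a = 0.4791.
Tension-crack depth z_c = 2c/(γ√K_a) = 2×590/(124.8×0.4791) = 19.73 ft.
σ_a at base = K_a γ H − 2c√K_a = 0.2296×124.8×24.1 − 2×590×0.4791 = 125.1 psf.
P_a = ½ × 125.1 × (H − z_c) = 0.5×125.1×4.366 = 273.0 lb/ft.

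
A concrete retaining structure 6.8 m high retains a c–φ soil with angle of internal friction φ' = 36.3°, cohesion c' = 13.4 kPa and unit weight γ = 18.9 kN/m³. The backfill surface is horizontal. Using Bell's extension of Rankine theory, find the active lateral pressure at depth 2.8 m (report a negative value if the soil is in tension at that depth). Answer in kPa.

-0.00516 kPa

K_a = (1 − sin φ)/(1 + sin φ) = 0.2563.
σ_a = K_a γ z − 2c√K_a = 0.2563×18.9×2.8 − 2×13.4×0.5062 = -0.005160 kPa.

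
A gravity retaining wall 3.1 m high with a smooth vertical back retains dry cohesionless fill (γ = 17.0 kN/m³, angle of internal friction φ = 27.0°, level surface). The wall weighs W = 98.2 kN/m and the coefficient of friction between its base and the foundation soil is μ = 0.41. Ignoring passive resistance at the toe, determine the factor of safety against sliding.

1.31

K_a = tan²(45° − 27.0°/2) = 0.3755.
P_a = ½K_aγH² = 0.5×0.3755×17.0×3.1² = 30.67 kN/m, acting at H/3 = 1.033 m above the base.
FS_sliding = μW / P_a = 0.41×98.2 / 30.67 = 1.313.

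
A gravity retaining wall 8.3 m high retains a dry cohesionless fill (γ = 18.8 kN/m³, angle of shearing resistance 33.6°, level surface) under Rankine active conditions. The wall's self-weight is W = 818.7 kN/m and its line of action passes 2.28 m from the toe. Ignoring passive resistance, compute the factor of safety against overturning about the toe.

K_a = tan²(45° − 33.6°/2) = 0.2875.
P_a = ½K_aγH² = 0.5×0.2875×18.8×8.3² = 186.2 kN/m, acting at H/3 = 2.767 m above the base.
Overturning moment M_o = P_a × H/3 = 186.2 × 2.767 = 515.1.
Resisting moment M_r = W × 2.28 = 818.7 × 2.28 = 1867.
FS_overturning = M_r/M_o = 1867/515.1 = 3.624.

3.62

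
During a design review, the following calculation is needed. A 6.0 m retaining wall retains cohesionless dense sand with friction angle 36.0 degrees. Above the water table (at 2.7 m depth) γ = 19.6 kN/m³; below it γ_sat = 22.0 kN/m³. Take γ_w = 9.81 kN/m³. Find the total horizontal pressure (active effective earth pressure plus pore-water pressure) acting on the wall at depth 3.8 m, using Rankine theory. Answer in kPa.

K_a = (1 − sin φ)/(1 + sin φ) = 0.2596.
γ' = 22.0 − 9.81 = 12.19 kN/m³.
Effective vertical stress at 3.8 m: σ'_v = 19.6×2.7 + 12.19×1.10 = 66.33 kPa.
σ'_h = K_a σ'_v = 0.2596 × 66.33 = 17.22 kPa; u = γ_w × 1.10 = 10.79 kPa.
Total σ_h = 17.22 + 10.79 = 28.01 kPa.

28.0 kPa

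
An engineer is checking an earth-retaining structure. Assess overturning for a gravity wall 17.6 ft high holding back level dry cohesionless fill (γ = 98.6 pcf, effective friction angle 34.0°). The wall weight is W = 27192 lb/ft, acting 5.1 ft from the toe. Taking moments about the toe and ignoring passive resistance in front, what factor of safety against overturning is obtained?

5.48

K_a = tan²(45° − 34.0°/2) = 0.2827.
P_a = ½K_aγH² = 0.5×0.2827×98.6×17.6² = 4317 lb/ft, acting at H/3 = 5.867 ft above the base.
Overturning moment M_o = P_a × H/3 = 4317 × 5.867 = 25330.
Resisting moment M_r = W × 5.1 = 27192 × 5.1 = 138700.
FS_overturning = M_r/M_o = 138700/25330 = 5.475.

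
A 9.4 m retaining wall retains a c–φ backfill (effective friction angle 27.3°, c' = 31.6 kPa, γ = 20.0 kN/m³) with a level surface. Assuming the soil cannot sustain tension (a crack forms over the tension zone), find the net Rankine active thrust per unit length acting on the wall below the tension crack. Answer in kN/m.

65.9 kN/m

K_a = 0.3711; √K_a = 0.6092.
Tension-crack depth z_c = 2c/(γ√K_a) = 2×31.6/(20.0×0.6092) = 5.187 m.
σ_a at base = K_a γ H − 2c√K_a = 0.3711×20.0×9.4 − 2×31.6×0.6092 = 31.27 kPa.
P_a = ½ × 31.27 × (H − z_c) = 0.5×31.27×4.213 = 65.87 kN/m.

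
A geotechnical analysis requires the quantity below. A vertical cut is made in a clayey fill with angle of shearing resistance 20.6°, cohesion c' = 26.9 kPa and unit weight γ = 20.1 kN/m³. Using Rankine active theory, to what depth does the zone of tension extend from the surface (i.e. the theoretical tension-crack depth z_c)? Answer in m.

3.87 m

K_a = tan²(45° − 20.6°/2) = 0.4795; √K_a = 0.6924.
The active pressure is zero where K_a γ z = 2c√K_a, so z_c = 2c/(γ√K_a) = 2×26.9/(20.1×0.6924) = 3.866 m.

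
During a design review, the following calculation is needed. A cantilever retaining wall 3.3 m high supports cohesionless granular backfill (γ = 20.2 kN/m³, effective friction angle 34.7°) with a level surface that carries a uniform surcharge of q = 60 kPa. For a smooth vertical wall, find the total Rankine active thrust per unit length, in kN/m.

K_a = tan²(45° − φ/2) = 0.2745.
Soil triangle: ½ K_a γ H² = 0.5×0.2745×20.2×3.3² = 30.19 kN/m.
Surcharge rectangle: K_a q H = 0.2745×60×3.3 = 54.35 kN/m.
Total = 30.19 + 54.35 = 84.53 kN/m.

84.5 kN/m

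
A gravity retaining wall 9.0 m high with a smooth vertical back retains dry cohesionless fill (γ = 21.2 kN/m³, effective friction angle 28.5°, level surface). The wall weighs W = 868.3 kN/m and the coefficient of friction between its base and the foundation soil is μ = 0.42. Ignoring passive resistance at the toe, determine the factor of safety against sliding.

K_a = tan²(45° − 28.5°/2) = 0.3540.
P_a = ½K_aγH² = 0.5×0.3540×21.2×9.0² = 303.9 kN/m, acting at H/3 = 3.000 m above the base.
FS_sliding = μW / P_a = 0.42×868.3 / 303.9 = 1.200.

1.20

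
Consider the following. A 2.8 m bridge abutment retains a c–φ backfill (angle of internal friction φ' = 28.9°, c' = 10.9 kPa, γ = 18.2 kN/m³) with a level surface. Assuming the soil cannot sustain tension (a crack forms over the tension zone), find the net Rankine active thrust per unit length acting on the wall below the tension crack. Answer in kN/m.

K_a = 0.3484; √K_a = 0.5902.
Tension-crack depth z_c = 2c/(γ√K_a) = 2×10.9/(18.2×0.5902) = 2.029 m.
σ_a at base = K_a γ H − 2c√K_a = 0.3484×18.2×2.8 − 2×10.9×0.5902 = 4.886 kPa.
P_a = ½ × 4.886 × (H − z_c) = 0.5×4.886×0.7706 = 1.882 kN/m.

1.88 kN/m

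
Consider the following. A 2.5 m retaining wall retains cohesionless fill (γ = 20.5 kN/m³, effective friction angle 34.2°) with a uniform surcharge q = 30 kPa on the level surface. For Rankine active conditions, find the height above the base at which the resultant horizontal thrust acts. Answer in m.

1.06 m

K_a = 0.2803.
Triangular part P₁ = ½K_aγH² = 17.96 at H/3 = 0.8333 m; rectangular part P₂ = K_a q H = 21.03 at H/2 = 1.250 m.
ȳ = (P₁·0.8333 + P₂·1.250)/(P₁+P₂) = 1.058 m.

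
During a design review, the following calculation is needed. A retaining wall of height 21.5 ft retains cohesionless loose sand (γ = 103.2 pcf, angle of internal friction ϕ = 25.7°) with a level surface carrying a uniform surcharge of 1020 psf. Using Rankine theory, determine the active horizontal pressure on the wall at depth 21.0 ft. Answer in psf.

K_a = (1 − sin φ)/(1 + sin φ) = 0.3950.
σ_v = γz + q = 103.2 × 21.0 + 1020 = 3187 psf.
σ_h = K_a σ_v = 0.3950 × 3187 = 1259 psf.

1260 psf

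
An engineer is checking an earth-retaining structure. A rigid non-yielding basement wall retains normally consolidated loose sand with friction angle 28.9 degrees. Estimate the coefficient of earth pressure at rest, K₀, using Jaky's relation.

K₀ = 1 − sin φ' = 1 − sin 28.9° = 0.5167.

0.517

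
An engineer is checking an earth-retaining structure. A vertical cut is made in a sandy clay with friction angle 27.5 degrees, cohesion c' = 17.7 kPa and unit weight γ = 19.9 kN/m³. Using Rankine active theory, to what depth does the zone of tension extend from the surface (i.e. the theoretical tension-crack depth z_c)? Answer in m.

K_a = tan²(45° − 27.5°/2) = 0.3682; √K_a = 0.6068.
The active pressure is zero where K_a γ z = 2c√K_a, so z_c = 2c/(γ√K_a) = 2×17.7/(19.9×0.6068) = 2.932 m.

2.93 m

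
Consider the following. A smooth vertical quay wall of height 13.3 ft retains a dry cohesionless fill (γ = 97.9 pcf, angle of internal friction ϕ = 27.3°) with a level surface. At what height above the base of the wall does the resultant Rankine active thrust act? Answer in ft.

K_a = 0.3711.
The pressure distribution is triangular, so the resultant acts at H/3 above the base = 13.3/3 = 4.433 ft.

4.43 ft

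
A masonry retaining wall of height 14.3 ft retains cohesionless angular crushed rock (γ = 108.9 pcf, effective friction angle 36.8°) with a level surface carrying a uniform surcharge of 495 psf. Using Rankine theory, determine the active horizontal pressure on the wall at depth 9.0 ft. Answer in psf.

K_a = (1 − sin φ)/(1 + sin φ) = 0.2508.
σ_v = γz + q = 108.9 × 9.0 + 495 = 1475 psf.
σ_h = K_a σ_v = 0.2508 × 1475 = 369.9 psf.

370 psf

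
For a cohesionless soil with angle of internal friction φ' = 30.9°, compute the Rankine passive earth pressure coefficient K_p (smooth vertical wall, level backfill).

3.11

K_p = (1 + sin φ)/(1 − sin φ) = tan²(45° + 30.9°/2) = 3.111.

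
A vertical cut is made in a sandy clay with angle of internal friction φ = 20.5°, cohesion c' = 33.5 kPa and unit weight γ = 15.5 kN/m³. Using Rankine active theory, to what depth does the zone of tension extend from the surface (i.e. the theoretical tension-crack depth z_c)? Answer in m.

K_a = tan²(45° − 20.5°/2) = 0.4813; √K_a = 0.6937.
The active pressure is zero where K_a γ z = 2c√K_a, so z_c = 2c/(γ√K_a) = 2×33.5/(15.5×0.6937) = 6.231 m.

6.23 m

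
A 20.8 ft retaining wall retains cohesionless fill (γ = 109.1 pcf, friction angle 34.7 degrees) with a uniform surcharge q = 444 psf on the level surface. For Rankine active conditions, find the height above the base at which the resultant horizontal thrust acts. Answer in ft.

K_a = 0.2745.
Triangular part P₁ = ½K_aγH² = 6478 at H/3 = 6.933 ft; rectangular part P₂ = K_a q H = 2535 at H/2 = 10.40 ft.
ȳ = (P₁·6.933 + P₂·10.40)/(P₁+P₂) = 7.908 ft.

7.91 ft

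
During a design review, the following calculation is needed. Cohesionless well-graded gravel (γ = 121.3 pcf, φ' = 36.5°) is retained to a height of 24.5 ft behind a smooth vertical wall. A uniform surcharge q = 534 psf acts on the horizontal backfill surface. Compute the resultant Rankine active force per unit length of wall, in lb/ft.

12600 lb/ft

K_a = tan²(45° − φ/2) = 0.2541.
Soil triangle: ½ K_a γ H² = 0.5×0.2541×121.3×24.5² = 9249 lb/ft.
Surcharge rectangle: K_a q H = 0.2541×534×24.5 = 3324 lb/ft.
Total = 9249 + 3324 = 12570 lb/ft.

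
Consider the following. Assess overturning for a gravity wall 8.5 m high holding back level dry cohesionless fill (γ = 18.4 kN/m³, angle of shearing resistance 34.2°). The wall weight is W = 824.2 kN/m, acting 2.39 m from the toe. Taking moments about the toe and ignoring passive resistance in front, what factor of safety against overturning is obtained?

3.73

K_a = tan²(45° − 34.2°/2) = 0.2803.
P_a = ½K_aγH² = 0.5×0.2803×18.4×8.5² = 186.3 kN/m, acting at H/3 = 2.833 m above the base.
Overturning moment M_o = P_a × H/3 = 186.3 × 2.833 = 528.0.
Resisting moment M_r = W × 2.39 = 824.2 × 2.39 = 1970.
FS_overturning = M_r/M_o = 1970/528.0 = 3.731.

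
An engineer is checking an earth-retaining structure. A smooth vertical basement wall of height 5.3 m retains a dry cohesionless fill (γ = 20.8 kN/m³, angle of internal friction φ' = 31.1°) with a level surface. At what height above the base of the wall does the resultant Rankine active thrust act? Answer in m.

K_a = 0.3188.
The pressure distribution is triangular, so the resultant acts at H/3 above the base = 5.3/3 = 1.767 m.

1.77 m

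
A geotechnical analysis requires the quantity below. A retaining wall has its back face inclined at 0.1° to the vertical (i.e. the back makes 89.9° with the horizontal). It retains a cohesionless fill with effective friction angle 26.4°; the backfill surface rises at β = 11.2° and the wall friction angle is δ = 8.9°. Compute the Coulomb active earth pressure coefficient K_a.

0.418

K_a = sin²(α+φ) / [sin²α · sin(α−δ) · (1 + √{sin(φ+δ)sin(φ−β) / (sin(α−δ)sin(α+β))})²].
With α = 89.9°, φ = 26.4°, δ = 8.9°, β = 11.2°: K_a = 0.4179.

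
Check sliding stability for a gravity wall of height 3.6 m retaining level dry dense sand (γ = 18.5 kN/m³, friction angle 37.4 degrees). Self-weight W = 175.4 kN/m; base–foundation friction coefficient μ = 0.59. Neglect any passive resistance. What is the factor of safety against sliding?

3.53

K_a = tan²(45° − 37.4°/2) = 0.2443.
P_a = ½K_aγH² = 0.5×0.2443×18.5×3.6² = 29.28 kN/m, acting at H/3 = 1.200 m above the base.
FS_sliding = μW / P_a = 0.59×175.4 / 29.28 = 3.534.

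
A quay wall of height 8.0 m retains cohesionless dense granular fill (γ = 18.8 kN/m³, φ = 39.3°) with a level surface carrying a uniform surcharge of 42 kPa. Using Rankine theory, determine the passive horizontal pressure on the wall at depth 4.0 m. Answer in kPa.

K_p = (1 + sin φ)/(1 − sin φ) = 4.455.
σ_v = γz + q = 18.8 × 4.0 + 42 = 117.2 kPa.
σ_h = K_p σ_v = 4.455 × 117.2 = 522.2 kPa.

522 kPa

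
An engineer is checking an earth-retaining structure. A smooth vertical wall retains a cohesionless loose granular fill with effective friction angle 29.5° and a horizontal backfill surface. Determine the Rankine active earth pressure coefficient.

K_a = (1 − sin φ)/(1 + sin φ) = (1 − sin 29.5°)/(1 + sin 29.5°) = 0.3401.

0.340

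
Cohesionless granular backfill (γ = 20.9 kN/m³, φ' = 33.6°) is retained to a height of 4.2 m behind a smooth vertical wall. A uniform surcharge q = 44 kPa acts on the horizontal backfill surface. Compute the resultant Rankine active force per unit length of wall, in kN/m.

K_a = tan²(45° − φ/2) = 0.2875.
Soil triangle: ½ K_a γ H² = 0.5×0.2875×20.9×4.2² = 53.00 kN/m.
Surcharge rectangle: K_a q H = 0.2875×44×4.2 = 53.13 kN/m.
Total = 53.00 + 53.13 = 106.1 kN/m.

106 kN/m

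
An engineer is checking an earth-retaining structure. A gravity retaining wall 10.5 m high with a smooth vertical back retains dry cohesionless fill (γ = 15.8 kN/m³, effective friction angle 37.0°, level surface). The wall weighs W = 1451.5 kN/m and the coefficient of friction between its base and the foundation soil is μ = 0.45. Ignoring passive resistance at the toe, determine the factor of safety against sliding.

3.02

K_a = tan²(45° − 37.0°/2) = 0.2486.
P_a = ½K_aγH² = 0.5×0.2486×15.8×10.5² = 216.5 kN/m, acting at H/3 = 3.500 m above the base.
FS_sliding = μW / P_a = 0.45×1451.5 / 216.5 = 3.017.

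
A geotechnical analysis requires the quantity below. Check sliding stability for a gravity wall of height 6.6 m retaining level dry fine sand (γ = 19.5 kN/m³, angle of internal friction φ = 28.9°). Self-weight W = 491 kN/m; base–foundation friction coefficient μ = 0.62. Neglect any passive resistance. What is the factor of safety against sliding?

2.06

K_a = tan²(45° − 28.9°/2) = 0.3484.
P_a = ½K_aγH² = 0.5×0.3484×19.5×6.6² = 148.0 kN/m, acting at H/3 = 2.200 m above the base.
FS_sliding = μW / P_a = 0.62×491 / 148.0 = 2.058.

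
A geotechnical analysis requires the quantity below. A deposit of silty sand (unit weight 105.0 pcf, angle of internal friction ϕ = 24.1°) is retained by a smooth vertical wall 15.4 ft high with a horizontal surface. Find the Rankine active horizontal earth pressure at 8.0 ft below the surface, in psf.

353 psf

K_a = (1 − sin φ)/(1 + sin φ) = 0.4201.
σ_h = K_a γ z = 0.4201 × 105.0 × 8.0 = 352.9 psf.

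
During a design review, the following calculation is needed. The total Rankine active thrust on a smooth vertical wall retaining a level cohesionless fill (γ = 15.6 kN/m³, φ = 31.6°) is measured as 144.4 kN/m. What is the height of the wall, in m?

K_a = 0.3123. P_a = ½ K_a γ H² ⇒ H = √(2P_a/(K_a γ)).
H = √(2×144.4/(0.3123×15.6)) = 7.699 m.

7.70 m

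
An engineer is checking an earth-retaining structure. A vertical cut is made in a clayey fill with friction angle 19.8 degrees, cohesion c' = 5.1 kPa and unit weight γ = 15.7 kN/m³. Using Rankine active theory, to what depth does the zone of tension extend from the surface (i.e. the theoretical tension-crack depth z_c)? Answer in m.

0.924 m

K_a = tan²(45° − 19.8°/2) = 0.4939; √K_a = 0.7028.
The active pressure is zero where K_a γ z = 2c√K_a, so z_c = 2c/(γ√K_a) = 2×5.1/(15.7×0.7028) = 0.9244 m.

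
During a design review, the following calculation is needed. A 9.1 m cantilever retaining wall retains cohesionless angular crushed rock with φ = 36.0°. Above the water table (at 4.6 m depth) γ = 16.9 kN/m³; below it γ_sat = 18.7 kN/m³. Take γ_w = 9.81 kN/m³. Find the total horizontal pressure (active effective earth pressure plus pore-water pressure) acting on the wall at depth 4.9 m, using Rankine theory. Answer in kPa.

K_a = (1 − sin φ)/(1 + sin φ) = 0.2596.
γ' = 18.7 − 9.81 = 8.890 kN/m³.
Effective vertical stress at 4.9 m: σ'_v = 16.9×4.6 + 8.890×0.300 = 80.41 kPa.
σ'_h = K_a σ'_v = 0.2596 × 80.41 = 20.87 kPa; u = γ_w × 0.300 = 2.943 kPa.
Total σ_h = 20.87 + 2.943 = 23.82 kPa.

23.8 kPa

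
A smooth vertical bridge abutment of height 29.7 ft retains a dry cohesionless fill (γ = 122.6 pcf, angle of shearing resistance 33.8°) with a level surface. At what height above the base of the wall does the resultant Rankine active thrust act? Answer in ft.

9.90 ft

K_a = 0.2851.
The pressure distribution is triangular, so the resultant acts at H/3 above the base = 29.7/3 = 9.900 ft.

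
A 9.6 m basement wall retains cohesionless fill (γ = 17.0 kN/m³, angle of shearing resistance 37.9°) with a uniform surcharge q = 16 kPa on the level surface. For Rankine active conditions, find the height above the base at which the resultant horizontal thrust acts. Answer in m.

3.46 m

K_a = 0.2389.
Triangular part P₁ = ½K_aγH² = 187.2 at H/3 = 3.200 m; rectangular part P₂ = K_a q H = 36.70 at H/2 = 4.800 m.
ȳ = (P₁·3.200 + P₂·4.800)/(P₁+P₂) = 3.462 m.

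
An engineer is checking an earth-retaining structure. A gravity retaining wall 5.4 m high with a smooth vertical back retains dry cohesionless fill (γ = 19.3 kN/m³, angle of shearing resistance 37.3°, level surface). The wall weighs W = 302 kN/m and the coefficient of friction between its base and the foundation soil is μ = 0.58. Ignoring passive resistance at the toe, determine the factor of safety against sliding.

K_a = tan²(45° − 37.3°/2) = 0.2453.
P_a = ½K_aγH² = 0.5×0.2453×19.3×5.4² = 69.04 kN/m, acting at H/3 = 1.800 m above the base.
FS_sliding = μW / P_a = 0.58×302 / 69.04 = 2.537.

2.54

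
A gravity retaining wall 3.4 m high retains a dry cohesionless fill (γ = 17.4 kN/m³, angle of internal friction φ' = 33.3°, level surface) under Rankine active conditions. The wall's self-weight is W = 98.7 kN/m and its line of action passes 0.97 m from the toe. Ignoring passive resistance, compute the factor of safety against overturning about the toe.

K_a = tan²(45° − 33.3°/2) = 0.2911.
P_a = ½K_aγH² = 0.5×0.2911×17.4×3.4² = 29.28 kN/m, acting at H/3 = 1.133 m above the base.
Overturning moment M_o = P_a × H/3 = 29.28 × 1.133 = 33.18.
Resisting moment M_r = W × 0.97 = 98.7 × 0.97 = 95.74.
FS_overturning = M_r/M_o = 95.74/33.18 = 2.885.

2.89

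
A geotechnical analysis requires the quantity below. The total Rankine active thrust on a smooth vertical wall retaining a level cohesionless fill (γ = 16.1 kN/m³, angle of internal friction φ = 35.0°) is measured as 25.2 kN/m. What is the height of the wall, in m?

3.40 m

K_a = 0.2710. P_a = ½ K_a γ H² ⇒ H = √(2P_a/(K_a γ)).
H = √(2×25.2/(0.2710×16.1)) = 3.399 m.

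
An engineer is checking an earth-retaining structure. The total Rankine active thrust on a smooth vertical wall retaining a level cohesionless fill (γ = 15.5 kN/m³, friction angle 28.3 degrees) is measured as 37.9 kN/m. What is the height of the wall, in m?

K_a = 0.3568. P_a = ½ K_a γ H² ⇒ H = √(2P_a/(K_a γ)).
H = √(2×37.9/(0.3568×15.5)) = 3.702 m.

3.70 m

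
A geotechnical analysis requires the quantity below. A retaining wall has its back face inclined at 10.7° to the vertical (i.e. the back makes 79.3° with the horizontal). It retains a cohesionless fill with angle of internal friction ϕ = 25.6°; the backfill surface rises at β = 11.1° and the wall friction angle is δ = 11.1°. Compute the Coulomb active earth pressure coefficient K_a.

K_a = sin²(α+φ) / [sin²α · sin(α−δ) · (1 + √{sin(φ+δ)sin(φ−β) / (sin(α−δ)sin(α+β))})²].
With α = 79.3°, φ = 25.6°, δ = 11.1°, β = 11.1°: K_a = 0.5304.

0.530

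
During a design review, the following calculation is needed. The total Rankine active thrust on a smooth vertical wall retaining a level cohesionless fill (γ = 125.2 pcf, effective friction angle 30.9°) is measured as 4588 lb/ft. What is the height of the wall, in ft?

K_a = 0.3214. P_a = ½ K_a γ H² ⇒ H = √(2P_a/(K_a γ)).
H = √(2×4588/(0.3214×125.2)) = 15.10 ft.

15.1 ft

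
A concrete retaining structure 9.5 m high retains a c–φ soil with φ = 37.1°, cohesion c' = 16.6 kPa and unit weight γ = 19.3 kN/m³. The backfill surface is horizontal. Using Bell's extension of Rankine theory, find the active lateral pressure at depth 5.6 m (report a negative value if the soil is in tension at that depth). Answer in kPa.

K_a = (1 − sin φ)/(1 + sin φ) = 0.2475.
σ_a = K_a γ z − 2c√K_a = 0.2475×19.3×5.6 − 2×16.6×0.4975 = 10.23 kPa.

10.2 kPa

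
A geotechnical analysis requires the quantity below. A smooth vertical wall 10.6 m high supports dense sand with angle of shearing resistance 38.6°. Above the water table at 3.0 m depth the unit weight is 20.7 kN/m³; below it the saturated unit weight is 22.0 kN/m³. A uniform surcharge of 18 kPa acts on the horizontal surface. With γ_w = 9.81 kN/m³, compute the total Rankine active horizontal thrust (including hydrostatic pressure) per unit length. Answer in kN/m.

K_a = tan²(45° − φ/2) = 0.2316.
γ' = 22.0 − 9.81 = 12.19 kN/m³. h₂ = H − d_w = 7.6 m.
σ'_h: at surface K_a·q = 4.169; at WT K_a(q+γd_w) = 18.55; at base K_a(q+γd_w+γ'h₂) = 40.01 kPa.
P₁ = ½(4.169+18.55)×3.0 = 34.08; P₂ = ½(18.55+40.01)×7.6 = 222.5; P_w = ½γ_w h₂² = 283.3.
Total = 34.08+222.5+283.3 = 539.9 kN/m.

540 kN/m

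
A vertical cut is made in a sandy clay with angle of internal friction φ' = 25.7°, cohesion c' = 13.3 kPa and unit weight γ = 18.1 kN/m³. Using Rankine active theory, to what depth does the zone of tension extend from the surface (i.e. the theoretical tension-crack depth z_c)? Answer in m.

K_a = tan²(45° − 25.7°/2) = 0.3950; √K_a = 0.6285.
The active pressure is zero where K_a γ z = 2c√K_a, so z_c = 2c/(γ√K_a) = 2×13.3/(18.1×0.6285) = 2.338 m.

2.34 m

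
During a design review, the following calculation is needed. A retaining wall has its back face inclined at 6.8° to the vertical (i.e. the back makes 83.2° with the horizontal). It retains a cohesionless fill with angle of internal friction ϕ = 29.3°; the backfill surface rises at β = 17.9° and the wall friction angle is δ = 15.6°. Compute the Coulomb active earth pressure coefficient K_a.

0.483

K_a = sin²(α+φ) / [sin²α · sin(α−δ) · (1 + √{sin(φ+δ)sin(φ−β) / (sin(α−δ)sin(α+β))})²].
With α = 83.2°, φ = 29.3°, δ = 15.6°, β = 17.9°: K_a = 0.4831.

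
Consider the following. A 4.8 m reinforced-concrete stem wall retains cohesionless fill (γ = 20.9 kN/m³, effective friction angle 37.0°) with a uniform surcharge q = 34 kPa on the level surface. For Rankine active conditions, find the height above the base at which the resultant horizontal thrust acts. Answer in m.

1.92 m

K_a = 0.2486.
Triangular part P₁ = ½K_aγH² = 59.85 at H/3 = 1.600 m; rectangular part P₂ = K_a q H = 40.57 at H/2 = 2.400 m.
ȳ = (P₁·1.600 + P₂·2.400)/(P₁+P₂) = 1.923 m.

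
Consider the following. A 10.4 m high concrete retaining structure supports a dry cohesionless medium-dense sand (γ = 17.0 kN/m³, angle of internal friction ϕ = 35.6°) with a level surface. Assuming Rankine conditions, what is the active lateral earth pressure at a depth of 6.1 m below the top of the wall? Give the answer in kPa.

K_a = (1 − sin φ)/(1 + sin φ) = 0.2641.
σ_h = K_a γ z = 0.2641 × 17.0 × 6.1 = 27.39 kPa.

27.4 kPa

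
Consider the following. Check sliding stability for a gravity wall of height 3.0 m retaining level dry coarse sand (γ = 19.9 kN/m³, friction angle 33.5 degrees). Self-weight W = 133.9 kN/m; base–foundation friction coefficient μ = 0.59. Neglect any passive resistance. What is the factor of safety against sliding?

K_a = tan²(45° − 33.5°/2) = 0.2887.
P_a = ½K_aγH² = 0.5×0.2887×19.9×3.0² = 25.85 kN/m, acting at H/3 = 1.000 m above the base.
FS_sliding = μW / P_a = 0.59×133.9 / 25.85 = 3.056.

3.06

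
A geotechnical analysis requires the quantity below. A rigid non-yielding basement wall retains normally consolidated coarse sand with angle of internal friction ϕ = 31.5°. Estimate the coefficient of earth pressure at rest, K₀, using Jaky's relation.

0.478

K₀ = 1 − sin φ' = 1 − sin 31.5° = 0.4775.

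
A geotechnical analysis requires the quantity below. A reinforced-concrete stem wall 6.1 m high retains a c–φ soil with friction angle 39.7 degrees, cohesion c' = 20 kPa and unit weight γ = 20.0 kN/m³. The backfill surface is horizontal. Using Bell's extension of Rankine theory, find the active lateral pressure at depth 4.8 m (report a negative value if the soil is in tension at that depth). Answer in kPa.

2.38 kPa

K_a = (1 − sin φ)/(1 + sin φ) = 0.2204.
σ_a = K_a γ z − 2c√K_a = 0.2204×20.0×4.8 − 2×20×0.4695 = 2.381 kPa.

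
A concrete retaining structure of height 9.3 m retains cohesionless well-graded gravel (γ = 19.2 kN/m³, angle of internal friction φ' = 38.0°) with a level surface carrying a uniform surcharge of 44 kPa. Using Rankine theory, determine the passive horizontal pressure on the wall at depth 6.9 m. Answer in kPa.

K_p = (1 + sin φ)/(1 − sin φ) = 4.204.
σ_v = γz + q = 19.2 × 6.9 + 44 = 176.5 kPa.
σ_h = K_p σ_v = 4.204 × 176.5 = 741.9 kPa.

742 kPa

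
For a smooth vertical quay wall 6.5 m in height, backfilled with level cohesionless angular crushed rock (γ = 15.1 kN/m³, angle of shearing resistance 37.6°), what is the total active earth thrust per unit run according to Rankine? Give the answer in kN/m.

K_a = tan²(45° − φ/2) = 0.2421.
P_a = ½ K_a γ H² = 0.5 × 0.2421 × 15.1 × 6.5² = 77.23 kN/m.

77.2 kN/m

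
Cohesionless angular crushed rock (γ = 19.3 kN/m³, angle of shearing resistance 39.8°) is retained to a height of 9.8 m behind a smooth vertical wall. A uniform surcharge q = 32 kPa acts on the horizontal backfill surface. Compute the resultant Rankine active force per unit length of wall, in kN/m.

K_a = tan²(45° − φ/2) = 0.2194.
Soil triangle: ½ K_a γ H² = 0.5×0.2194×19.3×9.8² = 203.4 kN/m.
Surcharge rectangle: K_a q H = 0.2194×32×9.8 = 68.81 kN/m.
Total = 203.4 + 68.81 = 272.2 kN/m.

272 kN/m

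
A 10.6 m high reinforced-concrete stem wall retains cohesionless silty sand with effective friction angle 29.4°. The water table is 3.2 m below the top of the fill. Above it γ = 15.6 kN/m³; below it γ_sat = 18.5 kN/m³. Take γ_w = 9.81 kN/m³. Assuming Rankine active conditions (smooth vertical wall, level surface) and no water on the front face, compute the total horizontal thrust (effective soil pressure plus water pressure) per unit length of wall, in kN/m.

503 kN/m

K_a = tan²(45° − φ/2) = 0.3415.
γ' = 18.5 − 9.81 = 8.690 kN/m³. Depth below WT = 7.4 m.
σ'_h at WT = K_a γ d_w = 17.05 kPa; at base = 17.05 + K_a γ' × 7.4 = 39.00 kPa.
P₁ (0–3.2 m) = ½×17.05×3.2 = 27.27. P₂ (3.2–10.6 m) = ½(17.05+39.00)×7.4 = 207.4.
P_w = ½ γ_w h₂² = 0.5×9.81×7.4² = 268.6. Total = 27.27+207.4+268.6 = 503.3 kN/m.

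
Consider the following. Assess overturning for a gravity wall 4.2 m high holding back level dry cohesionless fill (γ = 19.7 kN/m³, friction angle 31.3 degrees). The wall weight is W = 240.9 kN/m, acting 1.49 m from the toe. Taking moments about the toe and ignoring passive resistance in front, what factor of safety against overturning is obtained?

4.67

K_a = tan²(45° − 31.3°/2) = 0.3162.
P_a = ½K_aγH² = 0.5×0.3162×19.7×4.2² = 54.94 kN/m, acting at H/3 = 1.400 m above the base.
Overturning moment M_o = P_a × H/3 = 54.94 × 1.400 = 76.92.
Resisting moment M_r = W × 1.49 = 240.9 × 1.49 = 358.9.
FS_overturning = M_r/M_o = 358.9/76.92 = 4.666.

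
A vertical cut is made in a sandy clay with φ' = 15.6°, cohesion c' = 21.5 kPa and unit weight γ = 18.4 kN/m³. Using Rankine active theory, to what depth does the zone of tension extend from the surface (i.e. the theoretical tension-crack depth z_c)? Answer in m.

K_a = tan²(45° − 15.6°/2) = 0.5761; √K_a = 0.7590.
The active pressure is zero where K_a γ z = 2c√K_a, so z_c = 2c/(γ√K_a) = 2×21.5/(18.4×0.7590) = 3.079 m.

3.08 m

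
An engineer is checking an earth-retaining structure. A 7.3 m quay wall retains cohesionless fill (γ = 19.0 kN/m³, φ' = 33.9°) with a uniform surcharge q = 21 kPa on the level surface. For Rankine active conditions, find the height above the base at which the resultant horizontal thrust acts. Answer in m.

K_a = 0.2839.
Triangular part P₁ = ½K_aγH² = 143.7 at H/3 = 2.433 m; rectangular part P₂ = K_a q H = 43.52 at H/2 = 3.650 m.
ȳ = (P₁·2.433 + P₂·3.650)/(P₁+P₂) = 2.716 m.

2.72 m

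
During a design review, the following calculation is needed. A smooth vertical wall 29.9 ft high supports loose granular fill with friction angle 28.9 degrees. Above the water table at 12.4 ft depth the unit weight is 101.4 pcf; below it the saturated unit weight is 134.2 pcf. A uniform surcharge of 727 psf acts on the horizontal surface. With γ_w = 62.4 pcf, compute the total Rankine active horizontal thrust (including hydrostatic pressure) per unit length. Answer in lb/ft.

K_a = tan²(45° − φ/2) = 0.3484.
γ' = 134.2 − 62.4 = 71.80 pcf. h₂ = H − d_w = 17.5 ft.
σ'_h: at surface K_a·q = 253.3; at WT K_a(q+γd_w) = 691.3; at base K_a(q+γd_w+γ'h₂) = 1129 psf.
P₁ = ½(253.3+691.3)×12.4 = 5856; P₂ = ½(691.3+1129)×17.5 = 15930; P_w = ½γ_w h₂² = 9555.
Total = 5856+15930+9555 = 31340 lb/ft.

31300 lb/ft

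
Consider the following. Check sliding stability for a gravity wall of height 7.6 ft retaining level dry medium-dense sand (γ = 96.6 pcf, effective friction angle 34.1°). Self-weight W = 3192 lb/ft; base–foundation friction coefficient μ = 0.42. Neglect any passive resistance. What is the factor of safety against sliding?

K_a = tan²(45° − 34.1°/2) = 0.2815.
P_a = ½K_aγH² = 0.5×0.2815×96.6×7.6² = 785.4 lb/ft, acting at H/3 = 2.533 ft above the base.
FS_sliding = μW / P_a = 0.42×3192 / 785.4 = 1.707.

1.71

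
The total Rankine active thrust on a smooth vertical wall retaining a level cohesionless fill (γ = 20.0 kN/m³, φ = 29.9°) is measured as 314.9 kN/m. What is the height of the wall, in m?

K_a = 0.3347. P_a = ½ K_a γ H² ⇒ H = √(2P_a/(K_a γ)).
H = √(2×314.9/(0.3347×20.0)) = 9.700 m.

9.70 m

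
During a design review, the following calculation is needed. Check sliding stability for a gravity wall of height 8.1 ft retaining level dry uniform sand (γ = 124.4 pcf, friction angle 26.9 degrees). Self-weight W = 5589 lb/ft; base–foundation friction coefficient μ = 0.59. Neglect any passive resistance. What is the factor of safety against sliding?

K_a = tan²(45° − 26.9°/2) = 0.3770.
P_a = ½K_aγH² = 0.5×0.3770×124.4×8.1² = 1539 lb/ft, acting at H/3 = 2.700 ft above the base.
FS_sliding = μW / P_a = 0.59×5589 / 1539 = 2.143.

2.14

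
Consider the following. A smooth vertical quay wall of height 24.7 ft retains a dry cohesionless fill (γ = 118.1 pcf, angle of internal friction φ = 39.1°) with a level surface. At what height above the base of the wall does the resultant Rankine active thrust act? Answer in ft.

8.23 ft

K_a = 0.2265.
The pressure distribution is triangular, so the resultant acts at H/3 above the base = 24.7/3 = 8.233 ft.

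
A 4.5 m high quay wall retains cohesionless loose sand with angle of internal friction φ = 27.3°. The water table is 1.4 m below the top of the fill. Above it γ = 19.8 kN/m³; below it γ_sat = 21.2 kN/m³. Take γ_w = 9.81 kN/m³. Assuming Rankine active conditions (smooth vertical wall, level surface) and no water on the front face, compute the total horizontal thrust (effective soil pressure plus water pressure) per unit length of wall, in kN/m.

K_a = tan²(45° − φ/2) = 0.3711.
γ' = 21.2 − 9.81 = 11.39 kN/m³. Depth below WT = 3.1 m.
σ'_h at WT = K_a γ d_w = 10.29 kPa; at base = 10.29 + K_a γ' × 3.1 = 23.39 kPa.
P₁ (0–1.4 m) = ½×10.29×1.4 = 7.201. P₂ (1.4–4.5 m) = ½(10.29+23.39)×3.1 = 52.20.
P_w = ½ γ_w h₂² = 0.5×9.81×3.1² = 47.14. Total = 7.201+52.20+47.14 = 106.5 kN/m.

107 kN/m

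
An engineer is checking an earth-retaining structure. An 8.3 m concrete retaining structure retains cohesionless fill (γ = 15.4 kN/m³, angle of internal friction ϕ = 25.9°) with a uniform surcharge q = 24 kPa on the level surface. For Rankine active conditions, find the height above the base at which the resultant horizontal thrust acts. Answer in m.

K_a = 0.3920.
Triangular part P₁ = ½K_aγH² = 207.9 at H/3 = 2.767 m; rectangular part P₂ = K_a q H = 78.08 at H/2 = 4.150 m.
ȳ = (P₁·2.767 + P₂·4.150)/(P₁+P₂) = 3.144 m.

3.14 m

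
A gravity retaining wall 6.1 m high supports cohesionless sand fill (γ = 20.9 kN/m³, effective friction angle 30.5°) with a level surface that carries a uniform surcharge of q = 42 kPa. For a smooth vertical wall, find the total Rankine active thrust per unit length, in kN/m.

211 kN/m

K_a = tan²(45° − φ/2) = 0.3267.
Soil triangle: ½ K_a γ H² = 0.5×0.3267×20.9×6.1² = 127.0 kN/m.
Surcharge rectangle: K_a q H = 0.3267×42×6.1 = 83.69 kN/m.
Total = 127.0 + 83.69 = 210.7 kN/m.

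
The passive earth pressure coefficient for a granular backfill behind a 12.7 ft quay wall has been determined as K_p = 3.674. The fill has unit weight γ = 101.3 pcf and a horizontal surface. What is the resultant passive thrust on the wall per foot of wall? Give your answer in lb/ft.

30000 lb/ft

P = ½ K_p γ H² = 0.5 × 3.674 × 101.3 × 12.7² = 30010 lb/ft.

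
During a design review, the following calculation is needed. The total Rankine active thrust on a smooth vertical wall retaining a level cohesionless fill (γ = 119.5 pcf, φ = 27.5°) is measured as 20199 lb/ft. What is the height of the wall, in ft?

30.3 ft

K_a = 0.3682. P_a = ½ K_a γ H² ⇒ H = √(2P_a/(K_a γ)).
H = √(2×20199/(0.3682×119.5)) = 30.30 ft.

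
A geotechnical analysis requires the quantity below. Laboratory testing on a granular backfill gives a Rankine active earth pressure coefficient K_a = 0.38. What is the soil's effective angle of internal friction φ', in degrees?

26.7°

K_a = tan²(45° − φ/2) ⇒ 45° − φ/2 = arctan(√0.38) = 31.65°.
φ = 2(45° − 31.65°) = 26.70°.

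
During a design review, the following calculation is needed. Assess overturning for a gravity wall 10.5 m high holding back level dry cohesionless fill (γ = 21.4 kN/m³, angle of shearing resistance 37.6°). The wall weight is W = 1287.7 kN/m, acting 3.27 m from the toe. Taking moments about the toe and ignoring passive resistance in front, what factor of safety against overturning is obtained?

K_a = tan²(45° − 37.6°/2) = 0.2421.
P_a = ½K_aγH² = 0.5×0.2421×21.4×10.5² = 285.6 kN/m, acting at H/3 = 3.500 m above the base.
Overturning moment M_o = P_a × H/3 = 285.6 × 3.500 = 999.7.
Resisting moment M_r = W × 3.27 = 1287.7 × 3.27 = 4211.
FS_overturning = M_r/M_o = 4211/999.7 = 4.212.

4.21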